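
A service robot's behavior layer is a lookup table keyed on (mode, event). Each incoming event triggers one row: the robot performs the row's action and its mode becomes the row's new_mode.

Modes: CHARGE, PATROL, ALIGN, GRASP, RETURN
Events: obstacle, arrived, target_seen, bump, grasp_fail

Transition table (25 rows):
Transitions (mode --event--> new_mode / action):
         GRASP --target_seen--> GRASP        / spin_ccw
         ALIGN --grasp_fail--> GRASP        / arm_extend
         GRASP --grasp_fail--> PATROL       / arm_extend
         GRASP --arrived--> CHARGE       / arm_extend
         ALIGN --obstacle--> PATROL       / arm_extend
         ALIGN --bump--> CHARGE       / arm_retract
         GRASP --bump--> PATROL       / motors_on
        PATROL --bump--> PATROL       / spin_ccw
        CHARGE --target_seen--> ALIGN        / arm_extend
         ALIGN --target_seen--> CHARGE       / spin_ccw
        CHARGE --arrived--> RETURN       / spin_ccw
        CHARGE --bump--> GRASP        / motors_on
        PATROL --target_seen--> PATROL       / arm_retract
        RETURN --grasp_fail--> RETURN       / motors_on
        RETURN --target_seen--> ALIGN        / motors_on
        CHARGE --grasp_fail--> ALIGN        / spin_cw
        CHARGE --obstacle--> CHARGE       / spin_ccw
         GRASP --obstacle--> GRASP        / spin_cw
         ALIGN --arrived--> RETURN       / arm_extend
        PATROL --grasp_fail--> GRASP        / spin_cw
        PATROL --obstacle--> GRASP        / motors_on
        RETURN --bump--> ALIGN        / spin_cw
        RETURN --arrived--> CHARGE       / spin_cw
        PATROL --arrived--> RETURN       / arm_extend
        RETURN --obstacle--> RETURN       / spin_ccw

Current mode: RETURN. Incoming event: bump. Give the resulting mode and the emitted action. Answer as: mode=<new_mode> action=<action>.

mode=ALIGN action=spin_cw

current mode = RETURN; filter table to that mode:
  (RETURN, grasp_fail) → (RETURN, motors_on)
  (RETURN, target_seen) → (ALIGN, motors_on)
  (RETURN, bump) → (ALIGN, spin_cw)  ← event matches
  (RETURN, arrived) → (CHARGE, spin_cw)
  (RETURN, obstacle) → (RETURN, spin_ccw)
event = bump selects (ALIGN, spin_cw)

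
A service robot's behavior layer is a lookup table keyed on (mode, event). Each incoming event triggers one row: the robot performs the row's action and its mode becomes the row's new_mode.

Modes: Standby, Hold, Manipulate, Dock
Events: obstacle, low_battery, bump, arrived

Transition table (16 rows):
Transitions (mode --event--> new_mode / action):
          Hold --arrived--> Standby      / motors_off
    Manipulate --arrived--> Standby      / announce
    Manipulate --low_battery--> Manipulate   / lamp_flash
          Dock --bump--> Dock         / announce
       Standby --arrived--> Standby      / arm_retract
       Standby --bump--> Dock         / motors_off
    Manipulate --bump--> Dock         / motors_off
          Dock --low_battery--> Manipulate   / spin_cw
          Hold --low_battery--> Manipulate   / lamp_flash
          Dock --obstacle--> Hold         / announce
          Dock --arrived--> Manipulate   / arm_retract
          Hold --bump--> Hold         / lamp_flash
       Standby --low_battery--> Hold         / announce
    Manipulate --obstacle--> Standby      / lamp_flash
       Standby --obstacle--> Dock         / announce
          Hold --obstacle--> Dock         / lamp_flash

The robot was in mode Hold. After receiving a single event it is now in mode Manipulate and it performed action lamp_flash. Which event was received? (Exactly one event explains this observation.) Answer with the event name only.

low_battery

try obstacle: (Hold, obstacle) → (Dock, lamp_flash)
try low_battery: (Hold, low_battery) → (Manipulate, lamp_flash)  ← matches
try bump: (Hold, bump) → (Hold, lamp_flash)
try arrived: (Hold, arrived) → (Standby, motors_off)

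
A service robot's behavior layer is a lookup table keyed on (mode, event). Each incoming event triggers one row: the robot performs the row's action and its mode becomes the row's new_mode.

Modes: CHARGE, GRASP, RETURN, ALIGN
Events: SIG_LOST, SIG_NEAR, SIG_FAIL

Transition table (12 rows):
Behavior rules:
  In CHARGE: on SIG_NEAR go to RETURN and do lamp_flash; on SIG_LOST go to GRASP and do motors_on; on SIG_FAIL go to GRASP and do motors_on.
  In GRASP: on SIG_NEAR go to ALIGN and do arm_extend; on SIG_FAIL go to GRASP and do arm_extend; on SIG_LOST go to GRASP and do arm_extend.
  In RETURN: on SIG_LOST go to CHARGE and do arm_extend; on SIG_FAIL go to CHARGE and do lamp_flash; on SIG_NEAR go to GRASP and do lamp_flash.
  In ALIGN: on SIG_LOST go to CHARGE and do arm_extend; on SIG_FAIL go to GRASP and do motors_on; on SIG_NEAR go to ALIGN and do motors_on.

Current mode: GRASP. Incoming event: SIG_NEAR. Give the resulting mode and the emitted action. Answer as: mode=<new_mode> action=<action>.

mode=ALIGN action=arm_extend

current mode = GRASP; filter table to that mode:
  (GRASP, SIG_NEAR) → (ALIGN, arm_extend)  ← event matches
  (GRASP, SIG_FAIL) → (GRASP, arm_extend)
  (GRASP, SIG_LOST) → (GRASP, arm_extend)
event = SIG_NEAR selects (ALIGN, arm_extend)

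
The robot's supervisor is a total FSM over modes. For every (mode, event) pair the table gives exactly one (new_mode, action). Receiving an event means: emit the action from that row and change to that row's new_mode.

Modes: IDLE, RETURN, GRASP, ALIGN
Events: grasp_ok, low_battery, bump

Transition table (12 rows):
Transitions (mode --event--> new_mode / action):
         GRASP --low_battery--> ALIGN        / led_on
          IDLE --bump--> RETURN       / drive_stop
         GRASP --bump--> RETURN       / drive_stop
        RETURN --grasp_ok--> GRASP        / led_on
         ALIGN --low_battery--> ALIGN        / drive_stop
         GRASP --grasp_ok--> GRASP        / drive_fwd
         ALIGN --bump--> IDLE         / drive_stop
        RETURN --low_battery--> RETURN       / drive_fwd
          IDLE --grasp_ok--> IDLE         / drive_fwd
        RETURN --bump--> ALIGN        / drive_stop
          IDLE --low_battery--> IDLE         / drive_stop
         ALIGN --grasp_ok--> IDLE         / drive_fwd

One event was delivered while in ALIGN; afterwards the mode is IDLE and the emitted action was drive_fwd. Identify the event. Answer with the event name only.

try grasp_ok: (ALIGN, grasp_ok) → (IDLE, drive_fwd)  ← matches
try low_battery: (ALIGN, low_battery) → (ALIGN, drive_stop)
try bump: (ALIGN, bump) → (IDLE, drive_stop)

grasp_ok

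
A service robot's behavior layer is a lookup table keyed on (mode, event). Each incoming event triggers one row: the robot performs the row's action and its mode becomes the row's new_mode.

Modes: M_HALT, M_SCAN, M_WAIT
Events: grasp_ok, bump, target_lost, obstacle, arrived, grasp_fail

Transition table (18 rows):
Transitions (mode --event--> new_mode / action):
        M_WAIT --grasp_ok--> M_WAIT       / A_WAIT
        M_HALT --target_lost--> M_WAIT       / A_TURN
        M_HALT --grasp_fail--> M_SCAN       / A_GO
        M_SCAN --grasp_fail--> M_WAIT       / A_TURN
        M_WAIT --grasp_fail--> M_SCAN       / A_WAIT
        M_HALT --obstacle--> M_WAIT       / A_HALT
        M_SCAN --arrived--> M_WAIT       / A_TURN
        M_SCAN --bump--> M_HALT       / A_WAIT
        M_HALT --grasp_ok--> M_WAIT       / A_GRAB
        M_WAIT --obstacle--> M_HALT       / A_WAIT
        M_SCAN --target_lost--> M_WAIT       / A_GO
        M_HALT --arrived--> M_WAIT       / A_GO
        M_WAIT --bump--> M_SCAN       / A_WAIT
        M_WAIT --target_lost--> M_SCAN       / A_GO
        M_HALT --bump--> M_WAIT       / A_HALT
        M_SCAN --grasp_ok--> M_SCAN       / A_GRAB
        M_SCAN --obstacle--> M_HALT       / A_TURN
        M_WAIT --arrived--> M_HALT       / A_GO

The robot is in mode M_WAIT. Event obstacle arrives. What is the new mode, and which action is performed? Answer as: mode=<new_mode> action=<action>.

mode=M_HALT action=A_WAIT

current mode = M_WAIT; filter table to that mode:
  (M_WAIT, grasp_ok) → (M_WAIT, A_WAIT)
  (M_WAIT, grasp_fail) → (M_SCAN, A_WAIT)
  (M_WAIT, obstacle) → (M_HALT, A_WAIT)  ← event matches
  (M_WAIT, bump) → (M_SCAN, A_WAIT)
  (M_WAIT, target_lost) → (M_SCAN, A_GO)
  (M_WAIT, arrived) → (M_HALT, A_GO)
event = obstacle selects (M_HALT, A_WAIT)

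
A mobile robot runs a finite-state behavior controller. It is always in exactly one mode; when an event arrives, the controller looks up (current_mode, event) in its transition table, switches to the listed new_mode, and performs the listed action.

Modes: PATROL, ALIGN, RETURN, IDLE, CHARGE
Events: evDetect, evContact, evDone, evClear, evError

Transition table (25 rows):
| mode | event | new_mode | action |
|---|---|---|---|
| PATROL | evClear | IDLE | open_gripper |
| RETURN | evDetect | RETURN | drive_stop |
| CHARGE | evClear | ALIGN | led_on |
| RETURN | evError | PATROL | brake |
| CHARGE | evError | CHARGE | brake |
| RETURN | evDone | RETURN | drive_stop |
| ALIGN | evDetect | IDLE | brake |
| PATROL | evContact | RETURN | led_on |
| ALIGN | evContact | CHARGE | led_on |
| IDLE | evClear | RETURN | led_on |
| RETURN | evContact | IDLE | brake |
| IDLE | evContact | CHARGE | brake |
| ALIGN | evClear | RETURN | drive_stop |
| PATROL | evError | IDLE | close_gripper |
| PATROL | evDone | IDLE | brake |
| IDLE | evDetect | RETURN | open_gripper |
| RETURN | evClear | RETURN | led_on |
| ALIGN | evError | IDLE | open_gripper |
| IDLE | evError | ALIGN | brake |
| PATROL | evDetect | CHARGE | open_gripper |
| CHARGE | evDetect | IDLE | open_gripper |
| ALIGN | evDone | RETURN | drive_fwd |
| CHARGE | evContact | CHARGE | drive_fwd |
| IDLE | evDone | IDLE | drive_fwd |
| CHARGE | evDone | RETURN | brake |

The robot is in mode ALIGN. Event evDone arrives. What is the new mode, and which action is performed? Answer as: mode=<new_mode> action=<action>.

mode=RETURN action=drive_fwd

current mode = ALIGN; filter table to that mode:
  (ALIGN, evDetect) → (IDLE, brake)
  (ALIGN, evContact) → (CHARGE, led_on)
  (ALIGN, evClear) → (RETURN, drive_stop)
  (ALIGN, evError) → (IDLE, open_gripper)
  (ALIGN, evDone) → (RETURN, drive_fwd)  ← event matches
event = evDone selects (RETURN, drive_fwd)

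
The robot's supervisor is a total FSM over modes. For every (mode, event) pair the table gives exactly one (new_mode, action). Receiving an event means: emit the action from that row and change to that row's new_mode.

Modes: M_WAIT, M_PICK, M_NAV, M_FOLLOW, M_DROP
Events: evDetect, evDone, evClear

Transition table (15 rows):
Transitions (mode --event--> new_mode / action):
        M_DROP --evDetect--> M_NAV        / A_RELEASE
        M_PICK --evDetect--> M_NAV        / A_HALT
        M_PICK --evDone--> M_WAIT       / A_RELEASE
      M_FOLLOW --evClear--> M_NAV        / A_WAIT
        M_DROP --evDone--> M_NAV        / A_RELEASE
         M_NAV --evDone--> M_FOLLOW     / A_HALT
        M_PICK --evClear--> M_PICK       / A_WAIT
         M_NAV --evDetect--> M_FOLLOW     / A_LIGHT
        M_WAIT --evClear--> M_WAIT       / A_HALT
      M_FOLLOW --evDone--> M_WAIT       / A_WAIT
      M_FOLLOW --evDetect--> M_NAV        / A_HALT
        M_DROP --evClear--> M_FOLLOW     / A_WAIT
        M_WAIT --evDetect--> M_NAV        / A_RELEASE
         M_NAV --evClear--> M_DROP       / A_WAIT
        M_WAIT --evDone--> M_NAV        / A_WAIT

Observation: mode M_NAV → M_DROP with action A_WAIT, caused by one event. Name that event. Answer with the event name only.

try evDetect: (M_NAV, evDetect) → (M_FOLLOW, A_LIGHT)
try evDone: (M_NAV, evDone) → (M_FOLLOW, A_HALT)
try evClear: (M_NAV, evClear) → (M_DROP, A_WAIT)  ← matches

evClear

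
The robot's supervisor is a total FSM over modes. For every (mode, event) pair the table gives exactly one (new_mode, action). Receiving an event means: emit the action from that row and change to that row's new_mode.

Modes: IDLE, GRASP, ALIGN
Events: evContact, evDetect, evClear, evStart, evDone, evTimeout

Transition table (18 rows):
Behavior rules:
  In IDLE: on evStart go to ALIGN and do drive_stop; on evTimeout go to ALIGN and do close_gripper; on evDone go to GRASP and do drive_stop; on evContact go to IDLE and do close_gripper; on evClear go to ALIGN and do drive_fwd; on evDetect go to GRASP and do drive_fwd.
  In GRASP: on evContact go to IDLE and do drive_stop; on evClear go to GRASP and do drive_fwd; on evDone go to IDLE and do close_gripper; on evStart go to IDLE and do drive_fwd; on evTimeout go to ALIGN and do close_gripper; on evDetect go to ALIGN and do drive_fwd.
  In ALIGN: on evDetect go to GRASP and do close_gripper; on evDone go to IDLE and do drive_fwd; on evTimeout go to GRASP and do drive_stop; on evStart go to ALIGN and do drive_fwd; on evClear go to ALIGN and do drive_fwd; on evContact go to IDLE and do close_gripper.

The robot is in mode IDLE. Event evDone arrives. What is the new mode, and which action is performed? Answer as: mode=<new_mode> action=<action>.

mode=GRASP action=drive_stop

current mode = IDLE; filter table to that mode:
  (IDLE, evStart) → (ALIGN, drive_stop)
  (IDLE, evTimeout) → (ALIGN, close_gripper)
  (IDLE, evDone) → (GRASP, drive_stop)  ← event matches
  (IDLE, evContact) → (IDLE, close_gripper)
  (IDLE, evClear) → (ALIGN, drive_fwd)
  (IDLE, evDetect) → (GRASP, drive_fwd)
event = evDone selects (GRASP, drive_stop)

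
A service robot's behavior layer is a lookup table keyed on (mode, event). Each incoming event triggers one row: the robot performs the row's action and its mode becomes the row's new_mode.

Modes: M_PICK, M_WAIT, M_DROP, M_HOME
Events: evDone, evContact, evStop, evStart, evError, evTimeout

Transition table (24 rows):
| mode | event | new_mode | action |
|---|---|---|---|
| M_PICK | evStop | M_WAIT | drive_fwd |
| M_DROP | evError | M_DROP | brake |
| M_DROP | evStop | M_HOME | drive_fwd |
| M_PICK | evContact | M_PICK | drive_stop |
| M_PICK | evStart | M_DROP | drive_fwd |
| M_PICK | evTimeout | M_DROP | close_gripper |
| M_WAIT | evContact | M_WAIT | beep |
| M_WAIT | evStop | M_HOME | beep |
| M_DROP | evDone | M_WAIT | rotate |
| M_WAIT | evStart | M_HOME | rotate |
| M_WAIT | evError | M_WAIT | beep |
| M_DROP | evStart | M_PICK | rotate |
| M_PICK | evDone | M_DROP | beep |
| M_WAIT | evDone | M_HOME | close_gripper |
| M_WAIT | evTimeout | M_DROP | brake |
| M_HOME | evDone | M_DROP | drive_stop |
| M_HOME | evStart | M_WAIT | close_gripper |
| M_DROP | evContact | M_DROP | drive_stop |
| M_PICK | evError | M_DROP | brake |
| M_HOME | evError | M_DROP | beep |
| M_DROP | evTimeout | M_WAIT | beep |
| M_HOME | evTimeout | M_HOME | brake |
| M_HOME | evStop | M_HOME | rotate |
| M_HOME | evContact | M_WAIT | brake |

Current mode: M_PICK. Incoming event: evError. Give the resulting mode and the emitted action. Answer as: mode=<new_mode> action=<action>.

current mode = M_PICK; filter table to that mode:
  (M_PICK, evStop) → (M_WAIT, drive_fwd)
  (M_PICK, evContact) → (M_PICK, drive_stop)
  (M_PICK, evStart) → (M_DROP, drive_fwd)
  (M_PICK, evTimeout) → (M_DROP, close_gripper)
  (M_PICK, evDone) → (M_DROP, beep)
  (M_PICK, evError) → (M_DROP, brake)  ← event matches
event = evError selects (M_DROP, brake)

mode=M_DROP action=brake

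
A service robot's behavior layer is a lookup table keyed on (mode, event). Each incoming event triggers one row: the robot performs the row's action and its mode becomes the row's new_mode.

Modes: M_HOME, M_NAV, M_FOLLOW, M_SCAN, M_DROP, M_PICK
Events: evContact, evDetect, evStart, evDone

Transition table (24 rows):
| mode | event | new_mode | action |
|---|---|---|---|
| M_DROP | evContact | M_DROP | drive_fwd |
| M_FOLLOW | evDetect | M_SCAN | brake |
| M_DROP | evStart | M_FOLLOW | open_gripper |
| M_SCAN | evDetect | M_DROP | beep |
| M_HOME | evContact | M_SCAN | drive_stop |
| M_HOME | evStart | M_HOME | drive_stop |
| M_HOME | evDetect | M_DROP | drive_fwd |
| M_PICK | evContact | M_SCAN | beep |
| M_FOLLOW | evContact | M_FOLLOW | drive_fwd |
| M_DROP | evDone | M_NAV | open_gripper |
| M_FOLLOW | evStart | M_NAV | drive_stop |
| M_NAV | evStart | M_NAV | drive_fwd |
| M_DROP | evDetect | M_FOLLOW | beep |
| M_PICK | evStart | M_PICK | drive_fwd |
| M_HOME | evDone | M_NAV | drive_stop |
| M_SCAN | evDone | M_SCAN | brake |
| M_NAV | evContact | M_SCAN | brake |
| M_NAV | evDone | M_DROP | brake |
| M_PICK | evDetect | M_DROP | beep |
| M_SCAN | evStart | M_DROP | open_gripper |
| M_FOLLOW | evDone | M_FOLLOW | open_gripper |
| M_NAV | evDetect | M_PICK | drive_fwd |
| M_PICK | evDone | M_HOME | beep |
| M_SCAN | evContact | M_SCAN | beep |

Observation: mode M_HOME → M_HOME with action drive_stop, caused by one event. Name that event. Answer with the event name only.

try evContact: (M_HOME, evContact) → (M_SCAN, drive_stop)
try evDetect: (M_HOME, evDetect) → (M_DROP, drive_fwd)
try evStart: (M_HOME, evStart) → (M_HOME, drive_stop)  ← matches
try evDone: (M_HOME, evDone) → (M_NAV, drive_stop)

evStart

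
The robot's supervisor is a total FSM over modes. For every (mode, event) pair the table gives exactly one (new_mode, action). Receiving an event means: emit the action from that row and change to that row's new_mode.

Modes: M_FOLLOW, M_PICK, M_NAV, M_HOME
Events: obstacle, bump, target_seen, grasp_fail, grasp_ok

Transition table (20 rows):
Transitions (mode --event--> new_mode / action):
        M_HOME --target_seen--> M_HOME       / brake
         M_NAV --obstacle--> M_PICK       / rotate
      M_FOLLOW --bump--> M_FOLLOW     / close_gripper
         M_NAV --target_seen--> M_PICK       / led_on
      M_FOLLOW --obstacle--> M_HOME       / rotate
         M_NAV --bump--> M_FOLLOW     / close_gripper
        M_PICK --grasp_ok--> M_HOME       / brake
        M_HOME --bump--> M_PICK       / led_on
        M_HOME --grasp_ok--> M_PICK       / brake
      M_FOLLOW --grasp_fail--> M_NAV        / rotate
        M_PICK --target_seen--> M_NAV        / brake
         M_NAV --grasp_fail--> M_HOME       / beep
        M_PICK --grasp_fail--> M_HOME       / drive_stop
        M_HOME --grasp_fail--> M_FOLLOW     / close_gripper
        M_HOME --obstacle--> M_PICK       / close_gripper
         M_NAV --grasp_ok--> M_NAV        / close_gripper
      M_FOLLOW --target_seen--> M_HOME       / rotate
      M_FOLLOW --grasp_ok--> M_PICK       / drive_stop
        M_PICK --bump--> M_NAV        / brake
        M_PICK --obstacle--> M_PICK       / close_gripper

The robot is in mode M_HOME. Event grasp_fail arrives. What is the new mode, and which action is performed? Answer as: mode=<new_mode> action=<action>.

current mode = M_HOME; filter table to that mode:
  (M_HOME, target_seen) → (M_HOME, brake)
  (M_HOME, bump) → (M_PICK, led_on)
  (M_HOME, grasp_ok) → (M_PICK, brake)
  (M_HOME, grasp_fail) → (M_FOLLOW, close_gripper)  ← event matches
  (M_HOME, obstacle) → (M_PICK, close_gripper)
event = grasp_fail selects (M_FOLLOW, close_gripper)

mode=M_FOLLOW action=close_gripper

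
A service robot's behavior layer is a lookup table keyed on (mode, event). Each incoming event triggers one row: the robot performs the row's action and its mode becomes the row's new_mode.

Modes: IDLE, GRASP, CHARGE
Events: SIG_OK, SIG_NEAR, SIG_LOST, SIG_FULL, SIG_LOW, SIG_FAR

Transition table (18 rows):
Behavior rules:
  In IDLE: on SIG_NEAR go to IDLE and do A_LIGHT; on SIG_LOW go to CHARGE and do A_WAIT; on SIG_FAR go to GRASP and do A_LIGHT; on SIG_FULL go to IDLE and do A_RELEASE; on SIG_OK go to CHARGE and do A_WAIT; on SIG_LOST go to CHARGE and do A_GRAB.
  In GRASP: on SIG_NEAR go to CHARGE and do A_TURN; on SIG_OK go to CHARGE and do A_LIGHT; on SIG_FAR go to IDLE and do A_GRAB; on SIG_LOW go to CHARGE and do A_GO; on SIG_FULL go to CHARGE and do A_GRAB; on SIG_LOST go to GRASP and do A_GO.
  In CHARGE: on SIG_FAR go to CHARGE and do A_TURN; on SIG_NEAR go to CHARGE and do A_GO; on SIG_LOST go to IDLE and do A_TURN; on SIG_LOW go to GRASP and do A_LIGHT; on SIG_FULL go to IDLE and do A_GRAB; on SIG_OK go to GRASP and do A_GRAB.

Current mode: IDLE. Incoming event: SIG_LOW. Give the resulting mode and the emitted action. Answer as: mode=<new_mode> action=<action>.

current mode = IDLE; filter table to that mode:
  (IDLE, SIG_NEAR) → (IDLE, A_LIGHT)
  (IDLE, SIG_LOW) → (CHARGE, A_WAIT)  ← event matches
  (IDLE, SIG_FAR) → (GRASP, A_LIGHT)
  (IDLE, SIG_FULL) → (IDLE, A_RELEASE)
  (IDLE, SIG_OK) → (CHARGE, A_WAIT)
  (IDLE, SIG_LOST) → (CHARGE, A_GRAB)
event = SIG_LOW selects (CHARGE, A_WAIT)

mode=CHARGE action=A_WAIT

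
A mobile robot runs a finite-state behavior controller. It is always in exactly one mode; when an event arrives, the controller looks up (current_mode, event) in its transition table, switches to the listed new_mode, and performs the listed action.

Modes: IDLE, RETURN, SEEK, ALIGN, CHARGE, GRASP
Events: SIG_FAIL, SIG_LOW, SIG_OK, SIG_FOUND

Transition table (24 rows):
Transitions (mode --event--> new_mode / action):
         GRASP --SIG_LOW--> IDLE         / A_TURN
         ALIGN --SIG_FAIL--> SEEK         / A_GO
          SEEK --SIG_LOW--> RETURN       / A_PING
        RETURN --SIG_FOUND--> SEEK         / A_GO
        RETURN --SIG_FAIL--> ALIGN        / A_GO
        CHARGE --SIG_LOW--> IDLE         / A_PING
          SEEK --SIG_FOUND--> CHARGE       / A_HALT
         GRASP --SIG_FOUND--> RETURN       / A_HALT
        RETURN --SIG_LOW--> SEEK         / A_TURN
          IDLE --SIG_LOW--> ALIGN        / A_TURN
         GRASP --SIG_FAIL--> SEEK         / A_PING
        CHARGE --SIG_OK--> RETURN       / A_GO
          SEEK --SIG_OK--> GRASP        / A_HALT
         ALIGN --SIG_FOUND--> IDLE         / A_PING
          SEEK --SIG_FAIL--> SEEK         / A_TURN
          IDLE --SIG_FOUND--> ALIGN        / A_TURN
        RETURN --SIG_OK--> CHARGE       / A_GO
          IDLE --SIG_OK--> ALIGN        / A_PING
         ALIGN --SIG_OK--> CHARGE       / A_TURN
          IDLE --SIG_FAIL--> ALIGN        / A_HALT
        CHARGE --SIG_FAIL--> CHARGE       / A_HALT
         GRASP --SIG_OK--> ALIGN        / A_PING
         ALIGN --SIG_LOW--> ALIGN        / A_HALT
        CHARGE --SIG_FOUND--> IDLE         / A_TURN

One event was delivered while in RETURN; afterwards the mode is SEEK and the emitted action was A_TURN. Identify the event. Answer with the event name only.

try SIG_FAIL: (RETURN, SIG_FAIL) → (ALIGN, A_GO)
try SIG_LOW: (RETURN, SIG_LOW) → (SEEK, A_TURN)  ← matches
try SIG_OK: (RETURN, SIG_OK) → (CHARGE, A_GO)
try SIG_FOUND: (RETURN, SIG_FOUND) → (SEEK, A_GO)

SIG_LOW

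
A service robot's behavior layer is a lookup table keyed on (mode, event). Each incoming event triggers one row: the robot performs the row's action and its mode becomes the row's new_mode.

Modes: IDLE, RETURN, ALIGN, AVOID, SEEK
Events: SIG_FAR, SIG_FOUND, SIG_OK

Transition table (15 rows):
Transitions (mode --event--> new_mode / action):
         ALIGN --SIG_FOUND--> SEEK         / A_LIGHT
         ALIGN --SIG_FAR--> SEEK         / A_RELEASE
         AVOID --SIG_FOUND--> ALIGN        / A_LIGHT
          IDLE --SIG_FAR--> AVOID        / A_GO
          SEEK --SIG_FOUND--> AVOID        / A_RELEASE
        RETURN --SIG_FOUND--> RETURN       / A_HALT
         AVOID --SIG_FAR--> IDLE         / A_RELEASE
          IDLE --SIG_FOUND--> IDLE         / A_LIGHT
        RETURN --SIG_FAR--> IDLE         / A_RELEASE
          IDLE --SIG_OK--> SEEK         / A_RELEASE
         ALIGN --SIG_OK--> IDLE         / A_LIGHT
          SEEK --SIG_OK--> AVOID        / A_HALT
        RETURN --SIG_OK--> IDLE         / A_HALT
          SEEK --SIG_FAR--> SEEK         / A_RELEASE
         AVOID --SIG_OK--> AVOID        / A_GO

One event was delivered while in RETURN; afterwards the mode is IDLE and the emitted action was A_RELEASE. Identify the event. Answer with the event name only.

try SIG_FAR: (RETURN, SIG_FAR) → (IDLE, A_RELEASE)  ← matches
try SIG_FOUND: (RETURN, SIG_FOUND) → (RETURN, A_HALT)
try SIG_OK: (RETURN, SIG_OK) → (IDLE, A_HALT)

SIG_FAR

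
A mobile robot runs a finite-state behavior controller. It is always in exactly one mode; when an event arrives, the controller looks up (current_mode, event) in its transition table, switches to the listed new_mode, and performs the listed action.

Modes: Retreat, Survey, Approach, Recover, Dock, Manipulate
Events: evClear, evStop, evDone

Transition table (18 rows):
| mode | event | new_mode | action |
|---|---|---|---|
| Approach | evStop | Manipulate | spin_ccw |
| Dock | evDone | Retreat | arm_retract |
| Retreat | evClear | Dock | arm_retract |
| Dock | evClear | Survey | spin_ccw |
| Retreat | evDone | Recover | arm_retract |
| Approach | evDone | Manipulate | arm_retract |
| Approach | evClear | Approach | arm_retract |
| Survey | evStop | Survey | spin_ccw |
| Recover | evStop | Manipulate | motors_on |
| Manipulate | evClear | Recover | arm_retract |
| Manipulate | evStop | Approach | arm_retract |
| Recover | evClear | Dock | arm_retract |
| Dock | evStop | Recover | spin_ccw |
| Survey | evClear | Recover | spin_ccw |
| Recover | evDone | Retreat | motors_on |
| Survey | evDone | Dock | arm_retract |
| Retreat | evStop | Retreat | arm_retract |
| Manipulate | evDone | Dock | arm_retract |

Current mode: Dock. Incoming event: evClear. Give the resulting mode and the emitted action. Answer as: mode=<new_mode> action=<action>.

mode=Survey action=spin_ccw

current mode = Dock; filter table to that mode:
  (Dock, evDone) → (Retreat, arm_retract)
  (Dock, evClear) → (Survey, spin_ccw)  ← event matches
  (Dock, evStop) → (Recover, spin_ccw)
event = evClear selects (Survey, spin_ccw)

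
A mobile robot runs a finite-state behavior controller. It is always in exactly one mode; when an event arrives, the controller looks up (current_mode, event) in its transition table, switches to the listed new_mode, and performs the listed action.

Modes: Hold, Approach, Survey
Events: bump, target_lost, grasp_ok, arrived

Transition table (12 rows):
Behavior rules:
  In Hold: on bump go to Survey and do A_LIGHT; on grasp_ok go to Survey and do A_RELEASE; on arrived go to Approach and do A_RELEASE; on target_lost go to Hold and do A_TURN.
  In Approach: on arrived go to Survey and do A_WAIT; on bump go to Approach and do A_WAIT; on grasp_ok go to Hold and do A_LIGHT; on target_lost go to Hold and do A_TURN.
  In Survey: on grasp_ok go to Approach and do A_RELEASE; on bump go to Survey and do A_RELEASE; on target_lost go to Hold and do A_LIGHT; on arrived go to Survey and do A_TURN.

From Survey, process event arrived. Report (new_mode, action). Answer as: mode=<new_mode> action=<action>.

mode=Survey action=A_TURN

current mode = Survey; filter table to that mode:
  (Survey, grasp_ok) → (Approach, A_RELEASE)
  (Survey, bump) → (Survey, A_RELEASE)
  (Survey, target_lost) → (Hold, A_LIGHT)
  (Survey, arrived) → (Survey, A_TURN)  ← event matches
event = arrived selects (Survey, A_TURN)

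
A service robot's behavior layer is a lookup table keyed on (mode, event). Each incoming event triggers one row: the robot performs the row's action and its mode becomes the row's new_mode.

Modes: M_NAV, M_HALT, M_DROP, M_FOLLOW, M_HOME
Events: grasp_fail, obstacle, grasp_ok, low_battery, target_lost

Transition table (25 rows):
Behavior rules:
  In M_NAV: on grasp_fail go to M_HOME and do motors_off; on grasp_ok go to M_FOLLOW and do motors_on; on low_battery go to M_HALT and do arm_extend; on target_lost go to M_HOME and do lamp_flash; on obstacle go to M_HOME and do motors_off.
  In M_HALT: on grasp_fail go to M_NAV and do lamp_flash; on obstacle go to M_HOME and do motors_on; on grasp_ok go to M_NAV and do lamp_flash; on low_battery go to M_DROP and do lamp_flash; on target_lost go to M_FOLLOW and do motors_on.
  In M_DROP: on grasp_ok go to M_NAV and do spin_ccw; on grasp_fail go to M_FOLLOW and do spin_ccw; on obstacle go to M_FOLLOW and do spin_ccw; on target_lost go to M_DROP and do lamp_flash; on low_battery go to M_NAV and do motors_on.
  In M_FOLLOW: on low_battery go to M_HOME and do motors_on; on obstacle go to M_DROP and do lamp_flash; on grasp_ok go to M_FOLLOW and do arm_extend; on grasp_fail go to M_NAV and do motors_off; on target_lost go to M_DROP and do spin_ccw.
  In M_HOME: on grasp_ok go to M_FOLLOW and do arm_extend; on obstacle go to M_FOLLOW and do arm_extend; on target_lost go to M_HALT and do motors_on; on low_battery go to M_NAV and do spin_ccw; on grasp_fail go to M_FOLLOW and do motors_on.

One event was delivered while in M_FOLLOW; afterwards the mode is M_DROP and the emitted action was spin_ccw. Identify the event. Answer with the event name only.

try grasp_fail: (M_FOLLOW, grasp_fail) → (M_NAV, motors_off)
try obstacle: (M_FOLLOW, obstacle) → (M_DROP, lamp_flash)
try grasp_ok: (M_FOLLOW, grasp_ok) → (M_FOLLOW, arm_extend)
try low_battery: (M_FOLLOW, low_battery) → (M_HOME, motors_on)
try target_lost: (M_FOLLOW, target_lost) → (M_DROP, spin_ccw)  ← matches

target_lost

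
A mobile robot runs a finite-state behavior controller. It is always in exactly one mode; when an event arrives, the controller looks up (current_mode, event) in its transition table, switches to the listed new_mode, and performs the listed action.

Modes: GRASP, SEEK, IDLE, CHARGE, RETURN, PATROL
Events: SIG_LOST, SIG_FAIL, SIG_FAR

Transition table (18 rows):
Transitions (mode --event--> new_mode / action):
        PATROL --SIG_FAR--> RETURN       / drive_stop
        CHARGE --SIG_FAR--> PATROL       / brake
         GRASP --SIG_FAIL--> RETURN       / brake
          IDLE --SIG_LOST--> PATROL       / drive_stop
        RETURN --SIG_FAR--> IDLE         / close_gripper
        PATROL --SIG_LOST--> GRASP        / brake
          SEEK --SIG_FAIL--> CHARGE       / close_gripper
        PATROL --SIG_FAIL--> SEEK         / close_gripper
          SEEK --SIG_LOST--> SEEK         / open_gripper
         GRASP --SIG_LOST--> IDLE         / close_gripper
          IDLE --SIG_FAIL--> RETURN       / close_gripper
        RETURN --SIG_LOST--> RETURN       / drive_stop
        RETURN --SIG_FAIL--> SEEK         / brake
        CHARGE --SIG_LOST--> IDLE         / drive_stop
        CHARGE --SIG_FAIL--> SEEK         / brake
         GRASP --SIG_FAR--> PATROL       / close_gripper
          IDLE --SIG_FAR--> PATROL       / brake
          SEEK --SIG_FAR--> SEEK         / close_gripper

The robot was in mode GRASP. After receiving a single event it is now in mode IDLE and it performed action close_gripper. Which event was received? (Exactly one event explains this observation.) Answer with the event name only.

SIG_LOST

try SIG_LOST: (GRASP, SIG_LOST) → (IDLE, close_gripper)  ← matches
try SIG_FAIL: (GRASP, SIG_FAIL) → (RETURN, brake)
try SIG_FAR: (GRASP, SIG_FAR) → (PATROL, close_gripper)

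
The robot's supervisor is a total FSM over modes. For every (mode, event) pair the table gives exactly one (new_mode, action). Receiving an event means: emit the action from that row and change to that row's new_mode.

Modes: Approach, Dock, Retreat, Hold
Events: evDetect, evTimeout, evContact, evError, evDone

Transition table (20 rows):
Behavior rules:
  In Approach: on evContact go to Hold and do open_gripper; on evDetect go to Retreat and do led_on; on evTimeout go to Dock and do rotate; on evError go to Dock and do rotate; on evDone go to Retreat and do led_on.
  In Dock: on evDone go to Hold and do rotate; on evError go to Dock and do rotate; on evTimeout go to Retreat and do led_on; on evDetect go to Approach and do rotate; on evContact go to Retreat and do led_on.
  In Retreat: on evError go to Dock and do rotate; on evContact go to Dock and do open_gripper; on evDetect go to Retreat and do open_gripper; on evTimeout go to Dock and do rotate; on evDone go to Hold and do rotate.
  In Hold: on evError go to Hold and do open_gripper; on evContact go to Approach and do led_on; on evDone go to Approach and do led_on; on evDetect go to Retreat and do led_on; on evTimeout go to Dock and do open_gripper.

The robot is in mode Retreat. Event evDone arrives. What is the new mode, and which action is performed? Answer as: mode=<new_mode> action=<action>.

mode=Hold action=rotate

current mode = Retreat; filter table to that mode:
  (Retreat, evError) → (Dock, rotate)
  (Retreat, evContact) → (Dock, open_gripper)
  (Retreat, evDetect) → (Retreat, open_gripper)
  (Retreat, evTimeout) → (Dock, rotate)
  (Retreat, evDone) → (Hold, rotate)  ← event matches
event = evDone selects (Hold, rotate)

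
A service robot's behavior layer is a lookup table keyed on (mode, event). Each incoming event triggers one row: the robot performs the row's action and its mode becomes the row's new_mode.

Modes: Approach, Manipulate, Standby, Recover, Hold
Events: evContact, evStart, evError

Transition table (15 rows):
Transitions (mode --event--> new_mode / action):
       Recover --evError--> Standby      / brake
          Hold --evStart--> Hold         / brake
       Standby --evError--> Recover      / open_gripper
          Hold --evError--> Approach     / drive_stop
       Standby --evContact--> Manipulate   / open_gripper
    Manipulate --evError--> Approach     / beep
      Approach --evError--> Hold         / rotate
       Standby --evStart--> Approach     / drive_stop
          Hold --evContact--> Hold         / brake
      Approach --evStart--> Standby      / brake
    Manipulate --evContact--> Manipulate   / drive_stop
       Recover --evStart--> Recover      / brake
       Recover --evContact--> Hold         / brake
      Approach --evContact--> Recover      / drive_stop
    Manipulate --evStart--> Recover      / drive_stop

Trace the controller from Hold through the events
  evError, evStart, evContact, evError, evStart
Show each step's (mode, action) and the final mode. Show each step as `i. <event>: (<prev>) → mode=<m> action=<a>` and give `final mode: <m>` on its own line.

final mode: Standby

1. evError: (Hold) → mode=Approach action=drive_stop
2. evStart: (Approach) → mode=Standby action=brake
3. evContact: (Standby) → mode=Manipulate action=open_gripper
4. evError: (Manipulate) → mode=Approach action=beep
5. evStart: (Approach) → mode=Standby action=brake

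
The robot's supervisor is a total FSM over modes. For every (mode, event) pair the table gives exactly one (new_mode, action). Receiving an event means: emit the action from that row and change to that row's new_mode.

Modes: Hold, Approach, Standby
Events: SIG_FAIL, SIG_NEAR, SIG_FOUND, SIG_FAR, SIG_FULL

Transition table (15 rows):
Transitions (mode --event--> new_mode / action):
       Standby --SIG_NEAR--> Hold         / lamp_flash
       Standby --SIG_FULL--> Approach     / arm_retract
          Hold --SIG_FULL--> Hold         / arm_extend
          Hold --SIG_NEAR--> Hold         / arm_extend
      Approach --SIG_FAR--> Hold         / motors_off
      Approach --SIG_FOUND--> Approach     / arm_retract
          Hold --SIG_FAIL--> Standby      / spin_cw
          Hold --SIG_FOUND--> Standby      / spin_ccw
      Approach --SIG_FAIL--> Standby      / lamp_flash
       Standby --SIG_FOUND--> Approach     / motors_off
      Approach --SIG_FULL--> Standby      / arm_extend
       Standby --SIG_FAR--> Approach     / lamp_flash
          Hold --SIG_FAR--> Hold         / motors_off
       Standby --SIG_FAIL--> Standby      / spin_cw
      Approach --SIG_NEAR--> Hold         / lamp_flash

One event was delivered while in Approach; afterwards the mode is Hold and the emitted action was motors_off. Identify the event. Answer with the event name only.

SIG_FAR

try SIG_FAIL: (Approach, SIG_FAIL) → (Standby, lamp_flash)
try SIG_NEAR: (Approach, SIG_NEAR) → (Hold, lamp_flash)
try SIG_FOUND: (Approach, SIG_FOUND) → (Approach, arm_retract)
try SIG_FAR: (Approach, SIG_FAR) → (Hold, motors_off)  ← matches
try SIG_FULL: (Approach, SIG_FULL) → (Standby, arm_extend)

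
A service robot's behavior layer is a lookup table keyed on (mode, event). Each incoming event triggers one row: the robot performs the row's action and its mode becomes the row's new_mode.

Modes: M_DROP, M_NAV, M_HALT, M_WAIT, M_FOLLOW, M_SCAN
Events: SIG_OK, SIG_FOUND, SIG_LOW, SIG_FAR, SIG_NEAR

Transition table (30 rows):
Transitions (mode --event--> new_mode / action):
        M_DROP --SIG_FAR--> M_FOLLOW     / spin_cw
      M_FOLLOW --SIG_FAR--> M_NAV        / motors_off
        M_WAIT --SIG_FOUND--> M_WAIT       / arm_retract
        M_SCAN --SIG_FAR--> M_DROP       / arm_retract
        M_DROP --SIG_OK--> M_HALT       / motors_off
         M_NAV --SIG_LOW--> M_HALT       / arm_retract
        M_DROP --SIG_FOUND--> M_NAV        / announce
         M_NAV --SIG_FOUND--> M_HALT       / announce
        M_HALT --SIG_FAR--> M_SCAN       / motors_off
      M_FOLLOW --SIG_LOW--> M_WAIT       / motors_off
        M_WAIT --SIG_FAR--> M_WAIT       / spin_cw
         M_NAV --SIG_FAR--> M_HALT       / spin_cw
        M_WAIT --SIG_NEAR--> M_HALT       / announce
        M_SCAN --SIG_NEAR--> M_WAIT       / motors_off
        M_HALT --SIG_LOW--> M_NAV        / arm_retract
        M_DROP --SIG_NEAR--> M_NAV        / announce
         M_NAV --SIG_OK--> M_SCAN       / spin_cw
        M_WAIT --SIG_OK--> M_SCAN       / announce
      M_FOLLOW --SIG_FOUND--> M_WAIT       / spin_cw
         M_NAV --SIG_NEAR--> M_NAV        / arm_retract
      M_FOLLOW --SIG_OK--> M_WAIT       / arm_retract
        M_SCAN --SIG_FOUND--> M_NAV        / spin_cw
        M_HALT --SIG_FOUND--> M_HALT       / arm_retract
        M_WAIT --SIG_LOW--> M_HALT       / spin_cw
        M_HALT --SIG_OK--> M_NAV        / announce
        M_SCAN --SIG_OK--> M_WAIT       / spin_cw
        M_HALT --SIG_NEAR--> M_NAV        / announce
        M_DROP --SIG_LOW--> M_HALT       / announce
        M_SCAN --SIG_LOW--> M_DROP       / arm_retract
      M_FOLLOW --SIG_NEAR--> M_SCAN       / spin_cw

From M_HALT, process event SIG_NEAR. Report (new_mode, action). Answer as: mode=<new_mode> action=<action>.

mode=M_NAV action=announce

current mode = M_HALT; filter table to that mode:
  (M_HALT, SIG_FAR) → (M_SCAN, motors_off)
  (M_HALT, SIG_LOW) → (M_NAV, arm_retract)
  (M_HALT, SIG_FOUND) → (M_HALT, arm_retract)
  (M_HALT, SIG_OK) → (M_NAV, announce)
  (M_HALT, SIG_NEAR) → (M_NAV, announce)  ← event matches
event = SIG_NEAR selects (M_NAV, announce)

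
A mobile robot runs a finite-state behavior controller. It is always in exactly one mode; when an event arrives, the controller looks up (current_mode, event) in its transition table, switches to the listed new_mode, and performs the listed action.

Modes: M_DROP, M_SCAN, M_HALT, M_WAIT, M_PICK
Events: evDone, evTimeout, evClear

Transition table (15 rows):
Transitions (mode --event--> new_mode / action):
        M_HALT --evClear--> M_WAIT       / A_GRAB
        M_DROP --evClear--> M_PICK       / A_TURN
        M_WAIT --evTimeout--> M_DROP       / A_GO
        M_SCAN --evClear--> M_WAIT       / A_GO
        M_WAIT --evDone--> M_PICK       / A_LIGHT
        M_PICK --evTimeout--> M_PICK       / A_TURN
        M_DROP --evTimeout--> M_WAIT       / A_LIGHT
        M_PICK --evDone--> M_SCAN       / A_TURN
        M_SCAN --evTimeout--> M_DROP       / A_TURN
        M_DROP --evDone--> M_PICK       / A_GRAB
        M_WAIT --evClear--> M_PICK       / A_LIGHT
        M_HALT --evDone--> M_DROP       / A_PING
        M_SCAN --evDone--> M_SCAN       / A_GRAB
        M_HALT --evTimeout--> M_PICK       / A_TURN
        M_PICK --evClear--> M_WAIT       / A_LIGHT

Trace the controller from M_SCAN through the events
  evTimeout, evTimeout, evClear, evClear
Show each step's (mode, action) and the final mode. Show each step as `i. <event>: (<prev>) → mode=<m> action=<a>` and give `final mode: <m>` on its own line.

1. evTimeout: (M_SCAN) → mode=M_DROP action=A_TURN
2. evTimeout: (M_DROP) → mode=M_WAIT action=A_LIGHT
3. evClear: (M_WAIT) → mode=M_PICK action=A_LIGHT
4. evClear: (M_PICK) → mode=M_WAIT action=A_LIGHT

final mode: M_WAIT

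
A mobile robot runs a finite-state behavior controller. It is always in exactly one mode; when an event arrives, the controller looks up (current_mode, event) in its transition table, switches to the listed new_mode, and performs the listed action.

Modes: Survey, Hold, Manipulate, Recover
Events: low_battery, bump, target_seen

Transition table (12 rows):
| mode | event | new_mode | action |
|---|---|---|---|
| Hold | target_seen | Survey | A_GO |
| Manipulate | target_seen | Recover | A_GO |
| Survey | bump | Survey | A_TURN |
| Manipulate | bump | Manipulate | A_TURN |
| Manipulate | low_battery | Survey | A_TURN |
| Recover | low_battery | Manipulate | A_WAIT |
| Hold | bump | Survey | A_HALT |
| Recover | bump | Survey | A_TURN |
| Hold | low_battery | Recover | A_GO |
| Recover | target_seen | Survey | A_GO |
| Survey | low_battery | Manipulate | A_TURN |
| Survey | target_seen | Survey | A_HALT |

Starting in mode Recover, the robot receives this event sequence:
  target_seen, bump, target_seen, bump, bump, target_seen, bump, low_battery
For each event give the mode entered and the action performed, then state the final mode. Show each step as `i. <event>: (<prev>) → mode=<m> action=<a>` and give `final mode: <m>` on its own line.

final mode: Manipulate

1. target_seen: (Recover) → mode=Survey action=A_GO
2. bump: (Survey) → mode=Survey action=A_TURN
3. target_seen: (Survey) → mode=Survey action=A_HALT
4. bump: (Survey) → mode=Survey action=A_TURN
5. bump: (Survey) → mode=Survey action=A_TURN
6. target_seen: (Survey) → mode=Survey action=A_HALT
7. bump: (Survey) → mode=Survey action=A_TURN
8. low_battery: (Survey) → mode=Manipulate action=A_TURN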